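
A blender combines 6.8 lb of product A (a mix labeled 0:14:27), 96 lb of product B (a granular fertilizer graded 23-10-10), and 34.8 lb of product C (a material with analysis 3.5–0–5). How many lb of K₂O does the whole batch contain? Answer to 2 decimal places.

13.18 lb K₂O

K₂O mass = 27%×6.8 + 10%×96 + 5%×34.8 = 13.176 lb.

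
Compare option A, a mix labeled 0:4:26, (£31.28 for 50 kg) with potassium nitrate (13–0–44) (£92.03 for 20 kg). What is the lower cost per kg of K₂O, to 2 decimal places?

option A: K₂O per bag = 50 × 26% = 13 kg; cost = 31.28 / 13 = £2.4062/kg K₂O.
potassium nitrate: K₂O per bag = 20 × 44% = 8.8 kg; cost = 92.03 / 8.8 = £10.4580/kg K₂O.
option A is cheaper.

£2.41 per kg K₂O (option A)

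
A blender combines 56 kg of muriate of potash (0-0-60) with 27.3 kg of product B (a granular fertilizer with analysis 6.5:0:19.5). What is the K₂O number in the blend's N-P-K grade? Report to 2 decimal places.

Total mass = 56 + 27.3 = 83.3 kg.
K₂O mass = 60%×56 + 19.5%×27.3 = 38.9235 kg.
% K₂O = 38.9235 / 83.3 = 46.7269%.

46.73% K₂O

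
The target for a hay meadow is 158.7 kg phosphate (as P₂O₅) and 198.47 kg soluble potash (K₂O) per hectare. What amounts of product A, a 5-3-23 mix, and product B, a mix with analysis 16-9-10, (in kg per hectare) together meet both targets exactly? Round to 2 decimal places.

Let a = kg of product A, b = kg of product B (per hectare).
P₂O₅: 0.03·a + 0.09·b = 158.7
K₂O: 0.23·a + 0.1·b = 198.47
From row1: a = (158.7 − 0.09·b) / 0.03.
Into row2: 0.23·(158.7 − 0.09·b)/0.03 + 0.1·b = 198.47 → b = 1725.814, a = 112.559.

112.56 kg product A, 1725.81 kg product B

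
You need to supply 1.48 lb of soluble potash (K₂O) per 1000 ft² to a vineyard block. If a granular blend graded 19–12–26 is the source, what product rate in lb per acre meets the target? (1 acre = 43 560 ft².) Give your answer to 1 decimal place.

248.0 lb of product per acre

Product per 1000 ft² = 1.48 / 26% = 5.69231 lb.
Convert to per acre: 5.69231 × 43.56 = 247.957 lb.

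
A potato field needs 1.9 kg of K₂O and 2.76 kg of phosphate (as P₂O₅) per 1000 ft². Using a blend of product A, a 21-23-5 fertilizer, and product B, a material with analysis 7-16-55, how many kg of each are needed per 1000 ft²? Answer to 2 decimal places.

10.24 kg product A, 2.52 kg product B

With a, b = kg per 1000 ft² of product A and product B:
K₂O: 0.05·a + 0.55·b = 1.9
P₂O₅: 0.23·a + 0.16·b = 2.76
From row1: a = (1.9 − 0.55·b) / 0.05.
Into row2: 0.23·(1.9 − 0.55·b)/0.05 + 0.16·b = 2.76 → b = 2.52321, a = 10.2447.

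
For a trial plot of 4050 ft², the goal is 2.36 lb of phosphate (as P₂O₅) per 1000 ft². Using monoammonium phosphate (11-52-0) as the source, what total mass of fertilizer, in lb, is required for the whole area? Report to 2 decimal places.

18.38 lb

Product per 1000 ft² = 2.36 / 52% = 4.53846 lb.
Total product = 4.53846 × 4050 / 1000 = 18.3808 lb.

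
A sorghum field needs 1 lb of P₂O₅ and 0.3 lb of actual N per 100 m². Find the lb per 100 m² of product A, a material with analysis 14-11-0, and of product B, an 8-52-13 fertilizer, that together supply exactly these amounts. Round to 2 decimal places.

1.19 lb product A, 1.67 lb product B

Let a = lb of product A, b = lb of product B (per 100 m²).
P₂O₅: 0.11·a + 0.52·b = 1
N: 0.14·a + 0.08·b = 0.3
Solving simultaneously: a = 1.1875, b = 1.67188.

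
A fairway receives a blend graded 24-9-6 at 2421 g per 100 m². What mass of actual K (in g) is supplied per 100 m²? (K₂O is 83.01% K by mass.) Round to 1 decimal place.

K₂O per 100 m² = 2421 × 6% = 145.26 g.
Elemental K = 145.26 × 0.8301 = 120.58 g per 100 m².

120.6 g K per hundred sq m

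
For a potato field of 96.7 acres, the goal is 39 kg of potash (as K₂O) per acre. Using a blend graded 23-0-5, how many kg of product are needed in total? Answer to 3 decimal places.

75426.000 kg

Product per acre = 39 / 5% = 780 kg.
Total product = 780 × 96.7 = 75426 kg.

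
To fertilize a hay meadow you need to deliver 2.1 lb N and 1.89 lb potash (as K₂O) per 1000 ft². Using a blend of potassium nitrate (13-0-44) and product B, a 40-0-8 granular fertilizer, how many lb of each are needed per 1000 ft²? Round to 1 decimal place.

Per-1000 ft² balance (a = potassium nitrate, b = product B):
N: 0.13·a + 0.4·b = 2.1
K₂O: 0.44·a + 0.08·b = 1.89
Eliminate b: (row1) − 0.4/0.08·(row2) → -2.07·a = -7.35, so a = 3.55072.
Then b = (1.89 − 0.44·3.55072) / 0.08 = 4.09601.

3.6 lb potassium nitrate, 4.1 lb product B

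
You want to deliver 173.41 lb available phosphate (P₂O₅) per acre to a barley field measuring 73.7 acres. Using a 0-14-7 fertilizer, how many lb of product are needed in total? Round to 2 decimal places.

Product per acre = 173.41 / 14% = 1238.64 lb.
Total product = 1238.64 × 73.7 = 91287.979 lb.

91287.98 lb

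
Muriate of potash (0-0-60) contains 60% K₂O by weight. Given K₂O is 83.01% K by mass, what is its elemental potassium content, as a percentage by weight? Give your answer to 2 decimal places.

%K = 60 × 0.8301 = 49.806%.

49.81% K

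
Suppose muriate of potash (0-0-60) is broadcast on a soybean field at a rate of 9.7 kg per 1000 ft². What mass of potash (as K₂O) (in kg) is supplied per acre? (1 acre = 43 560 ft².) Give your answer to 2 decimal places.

K₂O per 1000 ft² = 9.7 × 60% = 5.82 kg.
Convert to per acre: 5.82 × 43.56 = 253.519 kg.

253.52 kg K₂O per acre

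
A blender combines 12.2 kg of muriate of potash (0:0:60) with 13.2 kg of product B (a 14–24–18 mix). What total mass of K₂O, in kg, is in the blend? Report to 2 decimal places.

9.70 kg K₂O

K₂O mass = 60%×12.2 + 18%×13.2 = 9.696 kg.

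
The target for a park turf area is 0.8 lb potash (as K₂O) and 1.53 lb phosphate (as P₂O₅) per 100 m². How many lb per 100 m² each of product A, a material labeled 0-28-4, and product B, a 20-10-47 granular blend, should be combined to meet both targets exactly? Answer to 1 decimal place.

5.0 lb product A, 1.3 lb product B

With a, b = lb per 100 m² of product A and product B:
K₂O: 0.04·a + 0.47·b = 0.8
P₂O₅: 0.28·a + 0.1·b = 1.53
Eliminate b: (row1) − 0.47/0.1·(row2) → -1.276·a = -6.391, so a = 5.00862.
Then b = (1.53 − 0.28·5.00862) / 0.1 = 1.27586.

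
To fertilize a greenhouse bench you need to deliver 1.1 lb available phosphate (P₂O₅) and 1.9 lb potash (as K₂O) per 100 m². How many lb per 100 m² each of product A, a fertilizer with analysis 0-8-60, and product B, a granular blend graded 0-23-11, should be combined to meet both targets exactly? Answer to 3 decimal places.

Per-100 m² balance (a = product A, b = product B):
P₂O₅: 0.08·a + 0.23·b = 1.1
K₂O: 0.6·a + 0.11·b = 1.9
Eliminate b: (row1) − 0.23/0.11·(row2) → -1.17455·a = -2.87273, so a = 2.44582.
Then b = (1.9 − 0.6·2.44582) / 0.11 = 3.93189.

2.446 lb product A, 3.932 lb product B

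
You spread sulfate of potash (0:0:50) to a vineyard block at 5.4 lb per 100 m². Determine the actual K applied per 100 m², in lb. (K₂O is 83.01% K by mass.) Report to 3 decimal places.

K₂O per 100 m² = 5.4 × 50% = 2.7 lb.
Elemental K = 2.7 × 0.8301 = 2.24127 lb per 100 m².

2.241 lb K per hundred sq m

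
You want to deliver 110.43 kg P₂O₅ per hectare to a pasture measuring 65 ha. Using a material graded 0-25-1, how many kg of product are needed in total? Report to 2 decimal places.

28711.80 kg

Product per hectare = 110.43 / 25% = 441.72 kg.
Total product = 441.72 × 65 = 28711.8 kg.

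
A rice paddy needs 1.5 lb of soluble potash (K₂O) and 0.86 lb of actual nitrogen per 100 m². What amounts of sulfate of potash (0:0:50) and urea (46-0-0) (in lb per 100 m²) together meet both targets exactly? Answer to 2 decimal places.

Per-100 m² balance (a = sulfate of potash, b = urea):
K₂O: 0.5·a + 0·b = 1.5
N: 0·a + 0.46·b = 0.86
Solving simultaneously: a = 3, b = 1.86957.

3.00 lb sulfate of potash, 1.87 lb urea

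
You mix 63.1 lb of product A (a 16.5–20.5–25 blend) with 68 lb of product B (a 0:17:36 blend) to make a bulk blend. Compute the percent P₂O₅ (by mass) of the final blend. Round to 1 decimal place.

Total mass = 63.1 + 68 = 131.1 lb.
P₂O₅ mass = 20.5%×63.1 + 17%×68 = 24.4955 lb.
% P₂O₅ = 24.4955 / 131.1 = 18.6846%.

18.7% P₂O₅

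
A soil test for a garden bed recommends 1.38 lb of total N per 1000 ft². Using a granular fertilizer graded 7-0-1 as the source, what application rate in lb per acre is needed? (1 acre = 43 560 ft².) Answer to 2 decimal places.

Product per 1000 ft² = 1.38 / 7% = 19.7143 lb.
Convert to per acre: 19.7143 × 43.56 = 858.754 lb.

858.75 lb of product per acre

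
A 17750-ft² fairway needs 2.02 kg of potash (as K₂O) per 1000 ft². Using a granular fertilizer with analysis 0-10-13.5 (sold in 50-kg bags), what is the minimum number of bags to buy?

6 bags

Product per 1000 ft² = 2.02 / 13.5% = 14.963 kg.
Total product = 14.963 × 17750 / 1000 = 265.593 kg.
Bags = ⌈265.593 / 50⌉ = 6.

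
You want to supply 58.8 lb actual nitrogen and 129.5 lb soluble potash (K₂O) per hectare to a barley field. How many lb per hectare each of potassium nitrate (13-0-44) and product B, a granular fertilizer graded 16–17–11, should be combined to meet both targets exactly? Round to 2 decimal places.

Let a = lb of potassium nitrate, b = lb of product B (per hectare).
N: 0.13·a + 0.16·b = 58.8
K₂O: 0.44·a + 0.11·b = 129.5
Eliminate b: (row1) − 0.16/0.11·(row2) → -0.51·a = -129.564, so a = 254.046.
Then b = (129.5 − 0.44·254.046) / 0.11 = 161.087.

254.05 lb potassium nitrate, 161.09 lb product B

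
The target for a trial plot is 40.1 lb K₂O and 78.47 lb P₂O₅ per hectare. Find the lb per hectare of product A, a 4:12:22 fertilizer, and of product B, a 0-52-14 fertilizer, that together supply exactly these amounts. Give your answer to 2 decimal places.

With a, b = lb per hectare of product A and product B:
K₂O: 0.22·a + 0.14·b = 40.1
P₂O₅: 0.12·a + 0.52·b = 78.47
Eliminate a: (row1) − 0.22/0.12·(row2) → -0.813333·b = -103.762, so b = 127.576.
Back-substitute: a = (40.1 − 0.14·127.576) / 0.22 = 101.088.

101.09 lb product A, 127.58 lb product B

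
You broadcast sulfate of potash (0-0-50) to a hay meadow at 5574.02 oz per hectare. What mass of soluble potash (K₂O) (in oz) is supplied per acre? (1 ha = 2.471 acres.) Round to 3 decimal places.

K₂O per hectare = 5574.02 × 50% = 2787.01 oz.
Convert to per acre: 2787.01 × 0.404694 = 1127.88749 oz.

1127.887 oz K₂O per acre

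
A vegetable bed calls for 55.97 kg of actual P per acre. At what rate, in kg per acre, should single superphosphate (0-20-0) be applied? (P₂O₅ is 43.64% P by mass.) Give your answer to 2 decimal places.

641.27 kg of product per acre

As P₂O₅: 55.97 / 0.4364 = 128.254 kg per acre.
Product per acre = 128.254 / 20% = 641.269 kg.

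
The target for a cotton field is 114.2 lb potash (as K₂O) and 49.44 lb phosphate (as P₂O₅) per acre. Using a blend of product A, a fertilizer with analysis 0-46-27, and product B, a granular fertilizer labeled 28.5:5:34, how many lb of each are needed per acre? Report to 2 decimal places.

77.67 lb product A, 274.20 lb product B

Per-acre balance (a = product A, b = product B):
K₂O: 0.27·a + 0.34·b = 114.2
P₂O₅: 0.46·a + 0.05·b = 49.44
Eliminate a: (row1) − 0.27/0.46·(row2) → 0.310652·b = 85.1809, so b = 274.2001.
Back-substitute: a = (114.2 − 0.34·274.2001) / 0.27 = 77.6739.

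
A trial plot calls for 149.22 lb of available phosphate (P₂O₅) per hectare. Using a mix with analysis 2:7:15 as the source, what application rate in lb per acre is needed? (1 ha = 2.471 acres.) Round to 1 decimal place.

862.7 lb of product per acre

Product per hectare = 149.22 / 7% = 2131.71 lb.
Convert to per acre: 2131.71 × 0.404694 = 862.693 lb.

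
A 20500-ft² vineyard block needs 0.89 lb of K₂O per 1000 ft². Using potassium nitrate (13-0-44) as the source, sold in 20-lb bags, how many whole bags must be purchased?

3 bags

Product per 1000 ft² = 0.89 / 44% = 2.02273 lb.
Total product = 2.02273 × 20500 / 1000 = 41.4659 lb.
Bags = ⌈41.4659 / 20⌉ = 3.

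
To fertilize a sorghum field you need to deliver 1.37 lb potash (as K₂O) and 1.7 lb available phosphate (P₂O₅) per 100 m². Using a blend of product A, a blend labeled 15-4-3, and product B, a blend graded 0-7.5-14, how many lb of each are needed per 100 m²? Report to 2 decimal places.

Per-100 m² balance (a = product A, b = product B):
K₂O: 0.03·a + 0.14·b = 1.37
P₂O₅: 0.04·a + 0.075·b = 1.7
Solving simultaneously: a = 40.3731, b = 1.13433.

40.37 lb product A, 1.13 lb product B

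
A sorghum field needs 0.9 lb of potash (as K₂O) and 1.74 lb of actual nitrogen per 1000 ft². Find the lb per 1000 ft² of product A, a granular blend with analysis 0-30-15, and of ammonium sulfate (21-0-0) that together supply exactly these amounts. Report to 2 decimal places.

6.00 lb product A, 8.29 lb ammonium sulfate

Per-1000 ft² balance (a = product A, b = ammonium sulfate):
K₂O: 0.15·a + 0·b = 0.9
N: 0·a + 0.21·b = 1.74
Solving simultaneously: a = 6, b = 8.28571.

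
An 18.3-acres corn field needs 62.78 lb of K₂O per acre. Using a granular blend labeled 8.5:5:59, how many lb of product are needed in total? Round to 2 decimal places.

1947.24 lb

Product per acre = 62.78 / 59% = 106.407 lb.
Total product = 106.407 × 18.3 = 1947.244 lb.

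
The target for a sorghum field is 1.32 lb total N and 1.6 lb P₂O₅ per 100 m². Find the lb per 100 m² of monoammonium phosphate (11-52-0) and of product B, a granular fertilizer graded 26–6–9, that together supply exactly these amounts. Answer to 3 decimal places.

With a, b = lb per 100 m² of monoammonium phosphate and product B:
N: 0.11·a + 0.26·b = 1.32
P₂O₅: 0.52·a + 0.06·b = 1.6
From row1: a = (1.32 − 0.26·b) / 0.11.
Into row2: 0.52·(1.32 − 0.26·b)/0.11 + 0.06·b = 1.6 → b = 3.9689, a = 2.61897.

2.619 lb monoammonium phosphate, 3.969 lb product B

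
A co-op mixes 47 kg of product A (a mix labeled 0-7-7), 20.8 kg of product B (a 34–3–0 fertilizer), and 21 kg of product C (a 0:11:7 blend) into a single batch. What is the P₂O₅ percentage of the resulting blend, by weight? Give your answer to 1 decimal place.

Total mass = 47 + 20.8 + 21 = 88.8 kg.
P₂O₅ mass = 7%×47 + 3%×20.8 + 11%×21 = 6.224 kg.
% P₂O₅ = 6.224 / 88.8 = 7.00901%.

7.0% P₂O₅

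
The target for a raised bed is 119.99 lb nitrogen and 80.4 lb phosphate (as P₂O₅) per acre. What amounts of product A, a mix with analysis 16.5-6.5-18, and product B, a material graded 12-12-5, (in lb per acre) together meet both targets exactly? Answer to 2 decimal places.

395.90 lb product A, 455.55 lb product B

Per-acre balance (a = product A, b = product B):
N: 0.165·a + 0.12·b = 119.99
P₂O₅: 0.065·a + 0.12·b = 80.4
Eliminate b: (row1) − 0.12/0.12·(row2) → 0.1·a = 39.59, so a = 395.9.
Then b = (80.4 − 0.065·395.9) / 0.12 = 455.554.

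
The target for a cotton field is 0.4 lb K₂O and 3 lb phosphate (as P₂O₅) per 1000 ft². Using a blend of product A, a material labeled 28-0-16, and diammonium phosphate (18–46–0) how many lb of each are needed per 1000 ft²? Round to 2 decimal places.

With a, b = lb per 1000 ft² of product A and diammonium phosphate:
K₂O: 0.16·a + 0·b = 0.4
P₂O₅: 0·a + 0.46·b = 3
Solving simultaneously: a = 2.5, b = 6.52174.

2.50 lb product A, 6.52 lb diammonium phosphate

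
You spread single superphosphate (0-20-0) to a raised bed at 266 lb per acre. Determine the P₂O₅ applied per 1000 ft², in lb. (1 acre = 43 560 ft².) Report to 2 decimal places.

P₂O₅ per acre = 266 × 20% = 53.2 lb.
Convert to per 1000 ft²: 53.2 × 0.0229568 = 1.2213 lb.

1.22 lb P₂O₅ per thousand sq ft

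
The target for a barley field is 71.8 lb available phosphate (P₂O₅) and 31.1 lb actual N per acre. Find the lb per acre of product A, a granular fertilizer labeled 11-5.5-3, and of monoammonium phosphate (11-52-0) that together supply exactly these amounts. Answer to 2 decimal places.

Per-acre balance (a = product A, b = monoammonium phosphate):
P₂O₅: 0.055·a + 0.52·b = 71.8
N: 0.11·a + 0.11·b = 31.1
Eliminate b: (row1) − 0.52/0.11·(row2) → -0.465·a = -75.2182, so a = 161.7595.
Then b = (31.1 − 0.11·161.7595) / 0.11 = 120.968.

161.76 lb product A, 120.97 lb monoammonium phosphate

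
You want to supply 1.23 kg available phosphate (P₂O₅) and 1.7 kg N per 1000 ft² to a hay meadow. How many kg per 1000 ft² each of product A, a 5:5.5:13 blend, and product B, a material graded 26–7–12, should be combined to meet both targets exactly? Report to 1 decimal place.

With a, b = kg per 1000 ft² of product A and product B:
P₂O₅: 0.055·a + 0.07·b = 1.23
N: 0.05·a + 0.26·b = 1.7
Solving simultaneously: a = 18.5926, b = 2.96296.

18.6 kg product A, 3.0 kg product B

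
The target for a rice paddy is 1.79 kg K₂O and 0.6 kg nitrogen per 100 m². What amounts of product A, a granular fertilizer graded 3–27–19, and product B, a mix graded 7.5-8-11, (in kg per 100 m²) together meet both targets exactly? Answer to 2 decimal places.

6.23 kg product A, 5.51 kg product B

With a, b = kg per 100 m² of product A and product B:
K₂O: 0.19·a + 0.11·b = 1.79
N: 0.03·a + 0.075·b = 0.6
Solving simultaneously: a = 6.23288, b = 5.50685.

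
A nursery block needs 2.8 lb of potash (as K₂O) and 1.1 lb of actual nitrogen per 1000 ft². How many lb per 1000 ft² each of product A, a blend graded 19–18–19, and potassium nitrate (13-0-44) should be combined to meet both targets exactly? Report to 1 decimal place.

2.0 lb product A, 5.5 lb potassium nitrate

Per-1000 ft² balance (a = product A, b = potassium nitrate):
K₂O: 0.19·a + 0.44·b = 2.8
N: 0.19·a + 0.13·b = 1.1
From row1: a = (2.8 − 0.44·b) / 0.19.
Into row2: 0.19·(2.8 − 0.44·b)/0.19 + 0.13·b = 1.1 → b = 5.48387, a = 2.03735.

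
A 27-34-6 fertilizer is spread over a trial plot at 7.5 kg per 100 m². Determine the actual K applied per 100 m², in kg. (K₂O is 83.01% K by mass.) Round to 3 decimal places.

0.374 kg K per hundred sq m

K₂O per 100 m² = 7.5 × 6% = 0.45 kg.
Elemental K = 0.45 × 0.8301 = 0.373545 kg per 100 m².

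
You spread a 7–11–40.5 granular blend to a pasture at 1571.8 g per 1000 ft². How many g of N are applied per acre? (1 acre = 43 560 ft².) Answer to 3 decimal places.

4792.733 g N per acre

nitrogen per 1000 ft² = 1571.8 × 7% = 110.026 g.
Convert to per acre: 110.026 × 43.56 = 4792.7326 g.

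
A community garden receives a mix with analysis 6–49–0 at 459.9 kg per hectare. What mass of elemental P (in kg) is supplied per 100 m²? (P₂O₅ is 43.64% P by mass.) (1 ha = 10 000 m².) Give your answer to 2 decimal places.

0.98 kg P per hundred sq m

P₂O₅ per hectare = 459.9 × 49% = 225.351 kg.
Elemental P = 225.351 × 0.4364 = 98.3432 kg per hectare.
Convert to per 100 m²: 98.3432 × 0.01 = 0.983432 kg.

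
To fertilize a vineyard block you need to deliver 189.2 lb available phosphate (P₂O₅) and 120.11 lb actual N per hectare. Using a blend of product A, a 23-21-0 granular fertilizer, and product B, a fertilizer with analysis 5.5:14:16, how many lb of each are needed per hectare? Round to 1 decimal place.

310.4 lb product A, 885.9 lb product B

Per-hectare balance (a = product A, b = product B):
P₂O₅: 0.21·a + 0.14·b = 189.2
N: 0.23·a + 0.055·b = 120.11
From row1: a = (189.2 − 0.14·b) / 0.21.
Into row2: 0.23·(189.2 − 0.14·b)/0.21 + 0.055·b = 120.11 → b = 885.855, a = 310.383.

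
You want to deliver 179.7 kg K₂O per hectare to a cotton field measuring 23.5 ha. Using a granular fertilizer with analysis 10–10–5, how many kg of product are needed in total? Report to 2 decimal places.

84459.00 kg

Product per hectare = 179.7 / 5% = 3594 kg.
Total product = 3594 × 23.5 = 84459 kg.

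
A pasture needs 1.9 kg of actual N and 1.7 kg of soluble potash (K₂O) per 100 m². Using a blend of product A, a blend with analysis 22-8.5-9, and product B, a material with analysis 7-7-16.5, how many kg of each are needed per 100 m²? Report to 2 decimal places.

With a, b = kg per 100 m² of product A and product B:
N: 0.22·a + 0.07·b = 1.9
K₂O: 0.09·a + 0.165·b = 1.7
Eliminate b: (row1) − 0.07/0.165·(row2) → 0.181818·a = 1.17879, so a = 6.48333.
Then b = (1.7 − 0.09·6.48333) / 0.165 = 6.76667.

6.48 kg product A, 6.77 kg product B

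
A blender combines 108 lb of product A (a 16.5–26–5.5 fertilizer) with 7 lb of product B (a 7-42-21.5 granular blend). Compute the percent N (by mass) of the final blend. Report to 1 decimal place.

15.9% N

Total mass = 108 + 7 = 115 lb.
N mass = 16.5%×108 + 7%×7 = 18.31 lb.
% N = 18.31 / 115 = 15.9217%.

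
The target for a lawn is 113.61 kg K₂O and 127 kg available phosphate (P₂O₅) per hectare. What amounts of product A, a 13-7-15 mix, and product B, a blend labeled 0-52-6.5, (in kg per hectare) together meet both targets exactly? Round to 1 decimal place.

691.9 kg product A, 151.1 kg product B

Let a = kg of product A, b = kg of product B (per hectare).
K₂O: 0.15·a + 0.065·b = 113.61
P₂O₅: 0.07·a + 0.52·b = 127
Eliminate b: (row1) − 0.065/0.52·(row2) → 0.14125·a = 97.735, so a = 691.929.
Then b = (127 − 0.07·691.929) / 0.52 = 151.086.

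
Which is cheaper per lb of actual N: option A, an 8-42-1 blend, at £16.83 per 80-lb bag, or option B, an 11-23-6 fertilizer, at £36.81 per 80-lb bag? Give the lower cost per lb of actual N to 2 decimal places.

£2.63 per lb N (option A)

option A: N per bag = 80 × 8% = 6.4 lb; cost = 16.83 / 6.4 = £2.6297/lb N.
option B: N per bag = 80 × 11% = 8.8 lb; cost = 36.81 / 8.8 = £4.1830/lb N.
option A is cheaper.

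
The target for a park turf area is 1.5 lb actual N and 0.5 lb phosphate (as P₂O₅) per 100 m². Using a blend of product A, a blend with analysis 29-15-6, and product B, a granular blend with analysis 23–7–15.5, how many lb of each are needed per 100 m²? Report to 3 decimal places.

Let a = lb of product A, b = lb of product B (per 100 m²).
N: 0.29·a + 0.23·b = 1.5
P₂O₅: 0.15·a + 0.07·b = 0.5
Eliminate a: (row1) − 0.29/0.15·(row2) → 0.0946667·b = 0.533333, so b = 5.6338.
Back-substitute: a = (1.5 − 0.23·5.6338) / 0.29 = 0.704225.

0.704 lb product A, 5.634 lb product B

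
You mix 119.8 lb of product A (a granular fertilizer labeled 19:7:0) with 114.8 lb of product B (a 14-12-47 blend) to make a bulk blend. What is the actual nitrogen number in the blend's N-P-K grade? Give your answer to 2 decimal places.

16.55% N

Total mass = 119.8 + 114.8 = 234.6 lb.
N mass = 19%×119.8 + 14%×114.8 = 38.834 lb.
% N = 38.834 / 234.6 = 16.5533%.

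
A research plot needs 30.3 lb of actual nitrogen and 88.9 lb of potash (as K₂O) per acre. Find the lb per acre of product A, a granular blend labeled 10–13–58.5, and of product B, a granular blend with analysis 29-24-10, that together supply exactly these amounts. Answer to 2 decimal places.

142.51 lb product A, 55.34 lb product B

Let a = lb of product A, b = lb of product B (per acre).
N: 0.1·a + 0.29·b = 30.3
K₂O: 0.585·a + 0.1·b = 88.9
Eliminate a: (row1) − 0.1/0.585·(row2) → 0.272906·b = 15.1034, so b = 55.3429.
Back-substitute: a = (30.3 − 0.29·55.3429) / 0.1 = 142.505.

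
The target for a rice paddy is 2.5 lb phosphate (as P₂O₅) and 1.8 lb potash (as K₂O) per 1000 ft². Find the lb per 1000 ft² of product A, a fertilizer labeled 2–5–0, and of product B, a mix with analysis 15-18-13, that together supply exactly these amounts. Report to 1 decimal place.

Per-1000 ft² balance (a = product A, b = product B):
P₂O₅: 0.05·a + 0.18·b = 2.5
K₂O: 0·a + 0.13·b = 1.8
Solving simultaneously: a = 0.153846, b = 13.8462.

0.2 lb product A, 13.8 lb product B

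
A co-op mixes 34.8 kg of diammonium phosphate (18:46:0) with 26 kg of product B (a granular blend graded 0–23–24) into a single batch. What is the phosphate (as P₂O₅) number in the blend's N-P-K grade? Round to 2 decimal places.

Total mass = 34.8 + 26 = 60.8 kg.
P₂O₅ mass = 46%×34.8 + 23%×26 = 21.988 kg.
% P₂O₅ = 21.988 / 60.8 = 36.1645%.

36.16% P₂O₅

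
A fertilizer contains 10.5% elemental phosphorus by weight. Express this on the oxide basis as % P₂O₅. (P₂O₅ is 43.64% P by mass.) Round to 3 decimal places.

24.060% P₂O₅

%P₂O₅ = 10.5 / 0.4364 = 24.06049%.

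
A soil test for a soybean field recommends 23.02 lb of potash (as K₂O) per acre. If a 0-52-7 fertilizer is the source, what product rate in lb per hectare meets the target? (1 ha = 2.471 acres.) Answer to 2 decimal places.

812.61 lb of product per hectare

Product per acre = 23.02 / 7% = 328.857 lb.
Convert to per hectare: 328.857 × 2.471 = 812.606 lb.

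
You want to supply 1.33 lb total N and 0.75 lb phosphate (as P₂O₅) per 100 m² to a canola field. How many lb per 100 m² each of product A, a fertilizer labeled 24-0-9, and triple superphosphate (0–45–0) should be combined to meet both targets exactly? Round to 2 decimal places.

With a, b = lb per 100 m² of product A and triple superphosphate:
N: 0.24·a + 0·b = 1.33
P₂O₅: 0·a + 0.45·b = 0.75
Solving simultaneously: a = 5.54167, b = 1.66667.

5.54 lb product A, 1.67 lb triple superphosphate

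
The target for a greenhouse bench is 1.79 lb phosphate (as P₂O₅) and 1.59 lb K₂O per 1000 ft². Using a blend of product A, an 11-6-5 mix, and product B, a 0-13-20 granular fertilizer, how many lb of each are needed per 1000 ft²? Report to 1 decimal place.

Per-1000 ft² balance (a = product A, b = product B):
P₂O₅: 0.06·a + 0.13·b = 1.79
K₂O: 0.05·a + 0.2·b = 1.59
From row1: a = (1.79 − 0.13·b) / 0.06.
Into row2: 0.05·(1.79 − 0.13·b)/0.06 + 0.2·b = 1.59 → b = 1.07273, a = 27.5091.

27.5 lb product A, 1.1 lb product B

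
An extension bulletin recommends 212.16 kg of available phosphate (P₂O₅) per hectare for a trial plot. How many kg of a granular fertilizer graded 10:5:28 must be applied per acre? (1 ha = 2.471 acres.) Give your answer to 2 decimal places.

1717.20 kg of product per acre

Product per hectare = 212.16 / 5% = 4243.2 kg.
Convert to per acre: 4243.2 × 0.404694 = 1717.1995 kg.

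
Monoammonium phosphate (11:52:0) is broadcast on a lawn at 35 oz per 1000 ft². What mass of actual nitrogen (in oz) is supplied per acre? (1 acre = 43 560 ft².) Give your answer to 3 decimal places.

167.706 oz N per acre

nitrogen per 1000 ft² = 35 × 11% = 3.85 oz.
Convert to per acre: 3.85 × 43.56 = 167.706 oz.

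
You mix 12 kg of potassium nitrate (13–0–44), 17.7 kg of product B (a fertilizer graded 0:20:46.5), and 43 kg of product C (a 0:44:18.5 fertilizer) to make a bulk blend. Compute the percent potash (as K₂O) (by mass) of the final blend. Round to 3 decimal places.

29.526% K₂O

Total mass = 12 + 17.7 + 43 = 72.7 kg.
K₂O mass = 44%×12 + 46.5%×17.7 + 18.5%×43 = 21.4655 kg.
% K₂O = 21.4655 / 72.7 = 29.5261%.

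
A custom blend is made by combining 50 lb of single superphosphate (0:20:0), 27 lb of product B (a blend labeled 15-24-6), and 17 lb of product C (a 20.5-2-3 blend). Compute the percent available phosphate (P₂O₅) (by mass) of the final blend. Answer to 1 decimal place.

Total mass = 50 + 27 + 17 = 94 lb.
P₂O₅ mass = 20%×50 + 24%×27 + 2%×17 = 16.82 lb.
% P₂O₅ = 16.82 / 94 = 17.8936%.

17.9% P₂O₅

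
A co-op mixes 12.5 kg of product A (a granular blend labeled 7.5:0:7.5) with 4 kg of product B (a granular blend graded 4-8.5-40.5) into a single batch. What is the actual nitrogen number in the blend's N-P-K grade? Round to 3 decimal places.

6.652% N

Total mass = 12.5 + 4 = 16.5 kg.
N mass = 7.5%×12.5 + 4%×4 = 1.0975 kg.
% N = 1.0975 / 16.5 = 6.65152%.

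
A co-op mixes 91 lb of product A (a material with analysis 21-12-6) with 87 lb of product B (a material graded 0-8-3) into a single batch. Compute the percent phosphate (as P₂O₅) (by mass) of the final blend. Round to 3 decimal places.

10.045% P₂O₅

Total mass = 91 + 87 = 178 lb.
P₂O₅ mass = 12%×91 + 8%×87 = 17.88 lb.
% P₂O₅ = 17.88 / 178 = 10.0449%.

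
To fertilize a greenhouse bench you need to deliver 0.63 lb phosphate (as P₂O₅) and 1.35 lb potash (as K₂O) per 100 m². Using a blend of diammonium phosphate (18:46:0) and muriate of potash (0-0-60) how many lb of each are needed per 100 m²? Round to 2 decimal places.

1.37 lb diammonium phosphate, 2.25 lb muriate of potash

With a, b = lb per 100 m² of diammonium phosphate and muriate of potash:
P₂O₅: 0.46·a + 0·b = 0.63
K₂O: 0·a + 0.6·b = 1.35
Solving simultaneously: a = 1.36957, b = 2.25.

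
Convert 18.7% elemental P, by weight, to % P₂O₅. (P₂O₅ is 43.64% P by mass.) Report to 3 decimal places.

42.851% P₂O₅

%P₂O₅ = 18.7 / 0.4364 = 42.8506%.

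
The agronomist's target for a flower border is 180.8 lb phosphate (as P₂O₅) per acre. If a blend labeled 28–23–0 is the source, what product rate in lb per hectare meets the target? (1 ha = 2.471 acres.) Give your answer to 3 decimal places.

1942.421 lb of product per hectare

Product per acre = 180.8 / 23% = 786.087 lb.
Convert to per hectare: 786.087 × 2.471 = 1942.4209 lb.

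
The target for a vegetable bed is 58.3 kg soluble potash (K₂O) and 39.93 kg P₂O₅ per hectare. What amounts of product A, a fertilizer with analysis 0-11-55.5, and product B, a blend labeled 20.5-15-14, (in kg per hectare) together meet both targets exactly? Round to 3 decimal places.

46.497 kg product A, 232.102 kg product B

With a, b = kg per hectare of product A and product B:
K₂O: 0.555·a + 0.14·b = 58.3
P₂O₅: 0.11·a + 0.15·b = 39.93
Eliminate a: (row1) − 0.555/0.11·(row2) → -0.616818·b = -143.165, so b = 232.1024.
Back-substitute: a = (58.3 − 0.14·232.1024) / 0.555 = 46.4967.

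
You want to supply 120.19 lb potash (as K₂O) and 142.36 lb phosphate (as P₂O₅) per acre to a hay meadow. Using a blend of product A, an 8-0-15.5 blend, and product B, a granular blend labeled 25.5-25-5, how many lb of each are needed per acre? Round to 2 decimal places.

591.73 lb product A, 569.44 lb product B

With a, b = lb per acre of product A and product B:
K₂O: 0.155·a + 0.05·b = 120.19
P₂O₅: 0·a + 0.25·b = 142.36
Solving simultaneously: a = 591.729, b = 569.44.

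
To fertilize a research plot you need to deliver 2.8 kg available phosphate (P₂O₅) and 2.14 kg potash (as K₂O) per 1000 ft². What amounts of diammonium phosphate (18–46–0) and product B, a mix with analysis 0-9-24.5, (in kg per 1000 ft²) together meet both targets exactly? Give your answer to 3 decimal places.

Let a = kg of diammonium phosphate, b = kg of product B (per 1000 ft²).
P₂O₅: 0.46·a + 0.09·b = 2.8
K₂O: 0·a + 0.245·b = 2.14
Solving simultaneously: a = 4.37799, b = 8.73469.

4.378 kg diammonium phosphate, 8.735 kg product B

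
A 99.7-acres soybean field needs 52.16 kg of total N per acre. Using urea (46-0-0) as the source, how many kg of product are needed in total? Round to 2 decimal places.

11305.11 kg

Product per acre = 52.16 / 46% = 113.391 kg.
Total product = 113.391 × 99.7 = 11305.113 kg.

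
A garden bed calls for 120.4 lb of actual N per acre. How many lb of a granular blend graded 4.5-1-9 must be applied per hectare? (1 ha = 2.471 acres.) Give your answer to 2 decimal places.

Product per acre = 120.4 / 4.5% = 2675.56 lb.
Convert to per hectare: 2675.56 × 2.471 = 6611.298 lb.

6611.30 lb of product per hectare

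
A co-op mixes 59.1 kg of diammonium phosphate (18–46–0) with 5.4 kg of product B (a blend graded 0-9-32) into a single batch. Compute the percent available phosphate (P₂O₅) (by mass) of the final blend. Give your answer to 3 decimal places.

42.902% P₂O₅

Total mass = 59.1 + 5.4 = 64.5 kg.
P₂O₅ mass = 46%×59.1 + 9%×5.4 = 27.672 kg.
% P₂O₅ = 27.672 / 64.5 = 42.9023%.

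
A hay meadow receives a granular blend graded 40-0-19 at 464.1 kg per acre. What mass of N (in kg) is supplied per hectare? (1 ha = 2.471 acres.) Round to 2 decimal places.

458.72 kg N per hectare

nitrogen per acre = 464.1 × 40% = 185.64 kg.
Convert to per hectare: 185.64 × 2.471 = 458.716 kg.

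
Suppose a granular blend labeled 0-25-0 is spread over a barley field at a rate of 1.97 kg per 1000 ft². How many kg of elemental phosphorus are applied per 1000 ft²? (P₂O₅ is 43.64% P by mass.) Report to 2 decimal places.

0.21 kg P per thousand sq ft

P₂O₅ per 1000 ft² = 1.97 × 25% = 0.4925 kg.
Elemental P = 0.4925 × 0.4364 = 0.214927 kg per 1000 ft².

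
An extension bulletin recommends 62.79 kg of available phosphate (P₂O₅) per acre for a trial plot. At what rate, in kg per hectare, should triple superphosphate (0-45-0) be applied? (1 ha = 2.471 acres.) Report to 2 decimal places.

Product per acre = 62.79 / 45% = 139.533 kg.
Convert to per hectare: 139.533 × 2.471 = 344.787 kg.

344.79 kg of product per hectare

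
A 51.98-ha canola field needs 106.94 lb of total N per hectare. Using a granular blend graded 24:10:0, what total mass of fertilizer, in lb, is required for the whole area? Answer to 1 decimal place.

Product per hectare = 106.94 / 24% = 445.583 lb.
Total product = 445.583 × 51.98 = 23161.42 lb.

23161.4 lb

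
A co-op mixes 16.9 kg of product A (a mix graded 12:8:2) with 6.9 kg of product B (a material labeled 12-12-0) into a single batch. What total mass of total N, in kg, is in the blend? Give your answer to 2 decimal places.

2.86 kg N

N mass = 12%×16.9 + 12%×6.9 = 2.856 kg.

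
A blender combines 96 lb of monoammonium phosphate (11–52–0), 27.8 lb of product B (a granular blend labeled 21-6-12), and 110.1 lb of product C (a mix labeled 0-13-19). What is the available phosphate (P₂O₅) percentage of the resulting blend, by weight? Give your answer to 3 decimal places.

28.175% P₂O₅

Total mass = 96 + 27.8 + 110.1 = 233.9 lb.
P₂O₅ mass = 52%×96 + 6%×27.8 + 13%×110.1 = 65.901 lb.
% P₂O₅ = 65.901 / 233.9 = 28.1749%.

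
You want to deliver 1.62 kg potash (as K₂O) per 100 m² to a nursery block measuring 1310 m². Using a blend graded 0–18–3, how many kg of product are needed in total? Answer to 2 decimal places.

Product per 100 m² = 1.62 / 3% = 54 kg.
Total product = 54 × 1310 / 100 = 707.4 kg.

707.40 kg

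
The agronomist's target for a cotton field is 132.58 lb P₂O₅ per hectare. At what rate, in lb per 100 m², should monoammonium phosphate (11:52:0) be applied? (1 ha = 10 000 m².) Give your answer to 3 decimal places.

2.550 lb of product per hundred sq m

Product per hectare = 132.58 / 52% = 254.962 lb.
Convert to per 100 m²: 254.962 × 0.01 = 2.54962 lb.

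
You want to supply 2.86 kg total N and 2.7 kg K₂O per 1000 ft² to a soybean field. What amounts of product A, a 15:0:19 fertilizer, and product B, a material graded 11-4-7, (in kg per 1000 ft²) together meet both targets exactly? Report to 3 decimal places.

9.308 kg product A, 13.308 kg product B

Let a = kg of product A, b = kg of product B (per 1000 ft²).
N: 0.15·a + 0.11·b = 2.86
K₂O: 0.19·a + 0.07·b = 2.7
Eliminate b: (row1) − 0.11/0.07·(row2) → -0.148571·a = -1.38286, so a = 9.30769.
Then b = (2.7 − 0.19·9.30769) / 0.07 = 13.3077.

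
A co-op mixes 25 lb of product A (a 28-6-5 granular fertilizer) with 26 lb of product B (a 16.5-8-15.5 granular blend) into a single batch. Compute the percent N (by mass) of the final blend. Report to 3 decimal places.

Total mass = 25 + 26 = 51 lb.
N mass = 28%×25 + 16.5%×26 = 11.29 lb.
% N = 11.29 / 51 = 22.1373%.

22.137% N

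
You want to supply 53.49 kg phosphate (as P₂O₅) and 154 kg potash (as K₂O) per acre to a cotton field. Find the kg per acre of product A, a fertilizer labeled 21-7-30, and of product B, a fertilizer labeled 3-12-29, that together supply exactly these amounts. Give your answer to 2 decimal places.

189.04 kg product A, 335.48 kg product B

Per-acre balance (a = product A, b = product B):
P₂O₅: 0.07·a + 0.12·b = 53.49
K₂O: 0.3·a + 0.29·b = 154
From row1: a = (53.49 − 0.12·b) / 0.07.
Into row2: 0.3·(53.49 − 0.12·b)/0.07 + 0.29·b = 154 → b = 335.478, a = 189.038.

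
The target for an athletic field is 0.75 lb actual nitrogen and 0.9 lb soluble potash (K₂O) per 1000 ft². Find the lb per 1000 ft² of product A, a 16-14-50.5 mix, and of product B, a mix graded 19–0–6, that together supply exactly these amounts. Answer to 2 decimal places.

1.46 lb product A, 2.72 lb product B

Per-1000 ft² balance (a = product A, b = product B):
N: 0.16·a + 0.19·b = 0.75
K₂O: 0.505·a + 0.06·b = 0.9
Eliminate b: (row1) − 0.19/0.06·(row2) → -1.43917·a = -2.1, so a = 1.45918.
Then b = (0.9 − 0.505·1.45918) / 0.06 = 2.71859.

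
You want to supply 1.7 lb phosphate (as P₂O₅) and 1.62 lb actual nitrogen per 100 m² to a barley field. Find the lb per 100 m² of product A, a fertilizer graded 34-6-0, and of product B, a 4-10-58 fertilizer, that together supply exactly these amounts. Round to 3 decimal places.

2.975 lb product A, 15.215 lb product B

Let a = lb of product A, b = lb of product B (per 100 m²).
P₂O₅: 0.06·a + 0.1·b = 1.7
N: 0.34·a + 0.04·b = 1.62
Eliminate a: (row1) − 0.06/0.34·(row2) → 0.0929412·b = 1.41412, so b = 15.2152.
Back-substitute: a = (1.7 − 0.1·15.2152) / 0.06 = 2.97468.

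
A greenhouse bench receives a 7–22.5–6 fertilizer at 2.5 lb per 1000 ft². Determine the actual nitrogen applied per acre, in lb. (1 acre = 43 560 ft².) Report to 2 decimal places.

nitrogen per 1000 ft² = 2.5 × 7% = 0.175 lb.
Convert to per acre: 0.175 × 43.56 = 7.623 lb.

7.62 lb N per acre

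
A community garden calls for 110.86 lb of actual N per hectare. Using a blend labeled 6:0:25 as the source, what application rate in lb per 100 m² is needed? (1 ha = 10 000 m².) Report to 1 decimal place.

18.5 lb of product per hundred sq m

Product per hectare = 110.86 / 6% = 1847.67 lb.
Convert to per 100 m²: 1847.67 × 0.01 = 18.4767 lb.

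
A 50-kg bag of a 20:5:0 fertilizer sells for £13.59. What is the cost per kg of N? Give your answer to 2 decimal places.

£1.36 per kg N

N in bag = 50 × 20% = 10 kg.
Cost per kg N = £13.59 / 10 = £1.3590.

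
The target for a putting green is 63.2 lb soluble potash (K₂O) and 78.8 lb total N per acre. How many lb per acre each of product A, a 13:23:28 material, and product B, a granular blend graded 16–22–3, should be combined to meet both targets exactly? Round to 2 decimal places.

189.44 lb product A, 338.58 lb product B

With a, b = lb per acre of product A and product B:
K₂O: 0.28·a + 0.03·b = 63.2
N: 0.13·a + 0.16·b = 78.8
From row1: a = (63.2 − 0.03·b) / 0.28.
Into row2: 0.13·(63.2 − 0.03·b)/0.28 + 0.16·b = 78.8 → b = 338.582, a = 189.438.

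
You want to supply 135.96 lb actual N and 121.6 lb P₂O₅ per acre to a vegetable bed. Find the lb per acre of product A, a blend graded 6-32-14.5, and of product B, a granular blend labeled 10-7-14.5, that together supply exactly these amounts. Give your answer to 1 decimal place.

95.1 lb product A, 1302.6 lb product B

Let a = lb of product A, b = lb of product B (per acre).
N: 0.06·a + 0.1·b = 135.96
P₂O₅: 0.32·a + 0.07·b = 121.6
Eliminate b: (row1) − 0.1/0.07·(row2) → -0.397143·a = -37.7543, so a = 95.0647.
Then b = (121.6 − 0.32·95.0647) / 0.07 = 1302.56.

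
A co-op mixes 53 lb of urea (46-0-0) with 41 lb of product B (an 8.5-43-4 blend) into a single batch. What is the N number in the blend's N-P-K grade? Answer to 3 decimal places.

29.644% N

Total mass = 53 + 41 = 94 lb.
N mass = 46%×53 + 8.5%×41 = 27.865 lb.
% N = 27.865 / 94 = 29.6436%.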